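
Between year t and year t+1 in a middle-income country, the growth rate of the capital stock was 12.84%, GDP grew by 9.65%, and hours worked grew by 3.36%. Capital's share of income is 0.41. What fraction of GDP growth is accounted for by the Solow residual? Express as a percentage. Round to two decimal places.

Labor's share = 1 − 0.41 = 0.59.
The capital stock: 0.41 × 12.84 = 5.2644 pp.
Hours worked: 0.59 × 3.36 = 1.9824 pp.
TFP growth = 9.65 − 7.2468 = 2.4032%.
TFP share of growth = 2.4032 / 9.65 × 100 = 24.9036%.

24.90%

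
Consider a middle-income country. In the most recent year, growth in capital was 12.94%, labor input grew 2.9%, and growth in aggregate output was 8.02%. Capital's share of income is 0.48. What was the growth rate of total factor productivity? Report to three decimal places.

Labor's share = 1 − 0.48 = 0.52.
Capital: 0.48 × 12.94 = 6.2112 pp.
Labor input: 0.52 × 2.9 = 1.508 pp.
TFP growth = 8.02 − 7.7192 = 0.3008%.

0.301%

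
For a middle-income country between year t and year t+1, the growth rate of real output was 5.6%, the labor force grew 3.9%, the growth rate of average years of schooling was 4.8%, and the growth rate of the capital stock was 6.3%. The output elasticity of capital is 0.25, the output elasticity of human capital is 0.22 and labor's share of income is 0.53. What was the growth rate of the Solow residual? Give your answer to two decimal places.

Labor's share = 1 − 0.25 − 0.22 = 0.53.
The capital stock: 0.25 × 6.3 = 1.575 pp.
Average years of schooling: 0.22 × 4.8 = 1.056 pp.
The labor force: 0.53 × 3.9 = 2.067 pp.
TFP growth = 5.6 − 4.698 = 0.902%.

0.90%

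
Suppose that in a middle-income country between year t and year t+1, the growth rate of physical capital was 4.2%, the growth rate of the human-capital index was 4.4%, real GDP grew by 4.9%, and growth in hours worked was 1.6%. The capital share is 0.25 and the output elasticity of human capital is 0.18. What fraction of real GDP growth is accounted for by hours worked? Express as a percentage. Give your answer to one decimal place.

Hours worked accounted for 18.6% of growth.

Labor's share = 1 − 0.25 − 0.18 = 0.57.
Hours worked contributed 0.57 × 1.6 = 0.912 pp.
Share of growth = 0.912 / 4.9 × 100 = 18.612%.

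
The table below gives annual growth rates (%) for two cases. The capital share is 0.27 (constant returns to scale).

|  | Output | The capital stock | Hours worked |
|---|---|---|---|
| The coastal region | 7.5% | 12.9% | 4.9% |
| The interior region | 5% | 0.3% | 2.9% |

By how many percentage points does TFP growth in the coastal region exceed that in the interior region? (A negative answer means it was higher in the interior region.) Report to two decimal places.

-2.36 percentage points

Labor's share = 1 − 0.27 = 0.73.
The coastal region: TFP = 7.5 − 3.483 − 3.577 = 0.44%.
The interior region: TFP = 5 − 0.081 − 2.117 = 2.802%.
Difference = 0.44 − (2.802) = -2.362 pp.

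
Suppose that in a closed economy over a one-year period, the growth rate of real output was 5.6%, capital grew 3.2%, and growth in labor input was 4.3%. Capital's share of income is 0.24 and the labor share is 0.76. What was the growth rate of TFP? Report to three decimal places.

Labor's share = 1 − 0.24 = 0.76.
Capital: 0.24 × 3.2 = 0.768 pp.
Labor input: 0.76 × 4.3 = 3.268 pp.
TFP growth = 5.6 − 4.036 = 1.564%.

1.564%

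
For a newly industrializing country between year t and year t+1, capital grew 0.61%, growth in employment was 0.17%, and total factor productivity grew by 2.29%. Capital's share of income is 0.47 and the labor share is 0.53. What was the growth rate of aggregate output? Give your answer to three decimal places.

2.667%

Labor's share = 1 − 0.47 = 0.53.
Capital: 0.47 × 0.61 = 0.2867 pp.
Employment: 0.53 × 0.17 = 0.0901 pp.
Output growth = 2.29 + 0.3768 = 2.6668%.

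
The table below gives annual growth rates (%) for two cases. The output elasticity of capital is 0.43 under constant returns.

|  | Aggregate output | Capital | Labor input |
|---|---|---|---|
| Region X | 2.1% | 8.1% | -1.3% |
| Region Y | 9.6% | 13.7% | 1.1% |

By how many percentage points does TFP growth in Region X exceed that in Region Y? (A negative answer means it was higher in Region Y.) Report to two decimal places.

-3.72 percentage points

Labor's share = 1 − 0.43 = 0.57.
Region X: TFP = 2.1 − 3.483 + 0.741 = -0.642%.
Region Y: TFP = 9.6 − 5.891 − 0.627 = 3.082%.
Difference = -0.642 − (3.082) = -3.724 pp.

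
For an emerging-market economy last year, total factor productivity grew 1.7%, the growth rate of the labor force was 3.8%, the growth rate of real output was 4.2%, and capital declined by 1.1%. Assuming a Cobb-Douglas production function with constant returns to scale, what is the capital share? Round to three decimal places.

gY = gA + α·gK + (1−α)·gL, so gY − gA − gL = α(gK − gL).
4.2 − 1.7 − 3.8 = α × (-1.1 − 3.8).
-1.3 = -4.9 α, so α = 0.26531.

0.265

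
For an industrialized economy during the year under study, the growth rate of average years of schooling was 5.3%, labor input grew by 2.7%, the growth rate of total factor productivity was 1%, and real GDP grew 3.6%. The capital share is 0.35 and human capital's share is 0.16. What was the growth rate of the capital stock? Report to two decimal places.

Labor's share = 1 − 0.35 − 0.16 = 0.49.
gY = gA + 0.16×5.3 + 0.49×2.7 + 0.35×g.
0.35×g = 3.6 − 1 − 2.171 = 0.429.
g = 0.429 / 0.35 = 1.2257%.

1.23%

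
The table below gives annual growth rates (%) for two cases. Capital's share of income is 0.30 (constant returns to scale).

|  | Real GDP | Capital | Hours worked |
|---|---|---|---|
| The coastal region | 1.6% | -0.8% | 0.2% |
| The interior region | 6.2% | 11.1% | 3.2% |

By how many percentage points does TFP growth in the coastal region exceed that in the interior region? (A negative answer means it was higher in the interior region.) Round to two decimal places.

1.07 percentage points

Labor's share = 1 − 0.3 = 0.7.
The coastal region: TFP = 1.6 + 0.24 − 0.14 = 1.7%.
The interior region: TFP = 6.2 − 3.33 − 2.24 = 0.63%.
Difference = 1.7 − (0.63) = 1.07 pp.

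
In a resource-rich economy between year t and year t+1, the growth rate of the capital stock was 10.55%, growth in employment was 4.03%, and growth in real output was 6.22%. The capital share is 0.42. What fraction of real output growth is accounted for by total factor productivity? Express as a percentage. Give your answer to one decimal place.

-8.8%

Labor's share = 1 − 0.42 = 0.58.
The capital stock: 0.42 × 10.55 = 4.431 pp.
Employment: 0.58 × 4.03 = 2.3374 pp.
TFP growth = 6.22 − 6.7684 = -0.5484%.
TFP share of growth = -0.5484 / 6.22 × 100 = -8.817%.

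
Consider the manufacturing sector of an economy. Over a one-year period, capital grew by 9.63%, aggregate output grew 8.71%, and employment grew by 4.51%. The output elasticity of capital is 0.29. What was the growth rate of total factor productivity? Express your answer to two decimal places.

Labor's share = 1 − 0.29 = 0.71.
Capital: 0.29 × 9.63 = 2.7927 pp.
Employment: 0.71 × 4.51 = 3.2021 pp.
TFP growth = 8.71 − 5.9948 = 2.7152%.

Total factor productivity growth was 2.72%.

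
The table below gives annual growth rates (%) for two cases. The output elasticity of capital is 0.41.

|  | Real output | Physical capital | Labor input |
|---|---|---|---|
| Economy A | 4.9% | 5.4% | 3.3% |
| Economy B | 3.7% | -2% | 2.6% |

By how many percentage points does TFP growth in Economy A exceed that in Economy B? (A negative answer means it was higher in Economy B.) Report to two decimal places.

-2.25 percentage points

Labor's share = 1 − 0.41 = 0.59.
Economy A: TFP = 4.9 − 2.214 − 1.947 = 0.739%.
Economy B: TFP = 3.7 + 0.82 − 1.534 = 2.986%.
Difference = 0.739 − (2.986) = -2.247 pp.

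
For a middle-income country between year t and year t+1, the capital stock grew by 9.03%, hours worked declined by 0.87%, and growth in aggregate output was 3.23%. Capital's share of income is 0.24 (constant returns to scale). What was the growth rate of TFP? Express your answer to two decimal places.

Labor's share = 1 − 0.24 = 0.76.
The capital stock: 0.24 × 9.03 = 2.1672 pp.
Hours worked: 0.76 × (-0.87) = -0.6612 pp.
TFP growth = 3.23 − 1.506 = 1.724%.

TFP growth was 1.72%.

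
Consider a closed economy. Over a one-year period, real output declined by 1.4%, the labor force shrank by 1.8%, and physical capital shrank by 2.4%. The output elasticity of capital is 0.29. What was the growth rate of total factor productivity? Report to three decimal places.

Labor's share = 1 − 0.29 = 0.71.
Physical capital: 0.29 × (-2.4) = -0.696 pp.
The labor force: 0.71 × (-1.8) = -1.278 pp.
TFP growth = -1.4 + 1.974 = 0.574%.

0.574%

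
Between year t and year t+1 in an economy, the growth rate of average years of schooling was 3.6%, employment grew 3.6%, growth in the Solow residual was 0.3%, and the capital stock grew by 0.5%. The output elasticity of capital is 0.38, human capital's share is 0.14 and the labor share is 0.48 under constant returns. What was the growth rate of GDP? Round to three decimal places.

Labor's share = 1 − 0.38 − 0.14 = 0.48.
The capital stock: 0.38 × 0.5 = 0.19 pp.
Average years of schooling: 0.14 × 3.6 = 0.504 pp.
Employment: 0.48 × 3.6 = 1.728 pp.
Output growth = 0.3 + 2.422 = 2.722%.

2.722%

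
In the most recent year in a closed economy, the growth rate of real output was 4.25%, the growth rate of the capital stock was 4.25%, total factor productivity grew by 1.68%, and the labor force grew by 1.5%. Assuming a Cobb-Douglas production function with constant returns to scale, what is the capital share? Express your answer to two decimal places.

0.39

gY = gA + α·gK + (1−α)·gL, so gY − gA − gL = α(gK − gL).
4.25 − 1.68 − 1.5 = α × (4.25 − 1.5).
1.07 = 2.75 α, so α = 0.3891.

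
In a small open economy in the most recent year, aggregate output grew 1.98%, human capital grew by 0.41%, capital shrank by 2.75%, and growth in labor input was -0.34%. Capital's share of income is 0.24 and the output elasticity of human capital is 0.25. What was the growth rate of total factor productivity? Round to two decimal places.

Total factor productivity grew 2.71%.

Labor's share = 1 − 0.24 − 0.25 = 0.51.
Capital: 0.24 × (-2.75) = -0.66 pp.
Human capital: 0.25 × 0.41 = 0.1025 pp.
Labor input: 0.51 × (-0.34) = -0.1734 pp.
TFP growth = 1.98 + 0.7309 = 2.7109%.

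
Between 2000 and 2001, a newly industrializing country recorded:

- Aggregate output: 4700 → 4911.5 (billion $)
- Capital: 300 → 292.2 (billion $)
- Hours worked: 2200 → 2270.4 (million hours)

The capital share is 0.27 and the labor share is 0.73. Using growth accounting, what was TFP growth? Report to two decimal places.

Aggregate output growth = (4911.5 − 4700) / 4700 = 4.5%.
Capital growth = (292.2 − 300) / 300 = -2.6%.
Hours worked growth = (2270.4 − 2200) / 2200 = 3.2%.
Labor's share = 1 − 0.27 = 0.73.
Capital: 0.27 × (-2.6) = -0.702 pp.
Hours worked: 0.73 × 3.2 = 2.336 pp.
TFP growth = 4.5 − 1.634 = 2.866%.

2.87%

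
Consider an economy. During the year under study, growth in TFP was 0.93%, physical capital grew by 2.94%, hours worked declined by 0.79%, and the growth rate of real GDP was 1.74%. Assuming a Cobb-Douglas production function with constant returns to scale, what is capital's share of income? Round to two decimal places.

Capital's share of income is 0.43.

gY = gA + α·gK + (1−α)·gL, so gY − gA − gL = α(gK − gL).
1.74 − 0.93 + 0.79 = α × (2.94 − (-0.79)).
1.6 = 3.73 α, so α = 0.429.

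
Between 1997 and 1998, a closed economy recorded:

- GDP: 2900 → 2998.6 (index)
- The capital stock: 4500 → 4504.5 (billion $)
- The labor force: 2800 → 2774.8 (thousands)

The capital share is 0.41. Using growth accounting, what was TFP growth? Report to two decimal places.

GDP growth = (2998.6 − 2900) / 2900 = 3.4%.
The capital stock growth = (4504.5 − 4500) / 4500 = 0.1%.
The labor force growth = (2774.8 − 2800) / 2800 = -0.9%.
Labor's share = 1 − 0.41 = 0.59.
The capital stock: 0.41 × 0.1 = 0.041 pp.
The labor force: 0.59 × (-0.9) = -0.531 pp.
TFP growth = 3.4 + 0.49 = 3.89%.

TFP grew 3.89%.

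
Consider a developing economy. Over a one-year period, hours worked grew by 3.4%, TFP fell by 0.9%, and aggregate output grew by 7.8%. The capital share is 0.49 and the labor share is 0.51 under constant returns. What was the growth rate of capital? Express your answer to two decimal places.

Capital grew 14.22%.

Labor's share = 1 − 0.49 = 0.51.
gY = gA + 0.51×3.4 + 0.49×g.
0.49×g = 7.8 + 0.9 − 1.734 = 6.966.
g = 6.966 / 0.49 = 14.2163%.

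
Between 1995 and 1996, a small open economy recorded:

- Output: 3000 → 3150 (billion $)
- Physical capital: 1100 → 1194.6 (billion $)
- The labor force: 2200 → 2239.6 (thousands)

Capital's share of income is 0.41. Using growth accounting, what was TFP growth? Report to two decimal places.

0.41%

Output growth = (3150 − 3000) / 3000 = 5%.
Physical capital growth = (1194.6 − 1100) / 1100 = 8.6%.
The labor force growth = (2239.6 − 2200) / 2200 = 1.8%.
Labor's share = 1 − 0.41 = 0.59.
Physical capital: 0.41 × 8.6 = 3.526 pp.
The labor force: 0.59 × 1.8 = 1.062 pp.
TFP growth = 5 − 4.588 = 0.412%.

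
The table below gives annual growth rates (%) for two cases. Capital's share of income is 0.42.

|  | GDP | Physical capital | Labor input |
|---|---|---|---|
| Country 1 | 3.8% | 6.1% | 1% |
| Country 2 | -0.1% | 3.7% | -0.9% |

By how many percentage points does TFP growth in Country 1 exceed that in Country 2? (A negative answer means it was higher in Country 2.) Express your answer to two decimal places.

Labor's share = 1 − 0.42 = 0.58.
Country 1: TFP = 3.8 − 2.562 − 0.58 = 0.658%.
Country 2: TFP = -0.1 − 1.554 + 0.522 = -1.132%.
Difference = 0.658 − (-1.132) = 1.79 pp.

1.79 percentage points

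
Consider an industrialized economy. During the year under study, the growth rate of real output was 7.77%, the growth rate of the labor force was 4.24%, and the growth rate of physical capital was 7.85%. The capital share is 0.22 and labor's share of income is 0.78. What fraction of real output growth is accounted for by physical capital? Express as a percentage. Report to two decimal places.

22.23%

Physical capital contributed 0.22 × 7.85 = 1.727 pp.
Share of growth = 1.727 / 7.77 × 100 = 22.2265%.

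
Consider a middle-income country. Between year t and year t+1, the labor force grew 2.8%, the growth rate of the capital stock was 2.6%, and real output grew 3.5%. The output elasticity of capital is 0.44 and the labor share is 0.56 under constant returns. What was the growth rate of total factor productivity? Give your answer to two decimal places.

0.79%

Labor's share = 1 − 0.44 = 0.56.
The capital stock: 0.44 × 2.6 = 1.144 pp.
The labor force: 0.56 × 2.8 = 1.568 pp.
TFP growth = 3.5 − 2.712 = 0.788%.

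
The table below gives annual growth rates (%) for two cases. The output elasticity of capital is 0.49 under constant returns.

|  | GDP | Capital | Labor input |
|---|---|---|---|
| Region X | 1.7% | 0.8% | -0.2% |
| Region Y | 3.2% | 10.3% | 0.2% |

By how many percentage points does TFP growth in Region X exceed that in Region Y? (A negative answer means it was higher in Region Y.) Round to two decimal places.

3.36 percentage points

Labor's share = 1 − 0.49 = 0.51.
Region X: TFP = 1.7 − 0.392 + 0.102 = 1.41%.
Region Y: TFP = 3.2 − 5.047 − 0.102 = -1.949%.
Difference = 1.41 − (-1.949) = 3.359 pp.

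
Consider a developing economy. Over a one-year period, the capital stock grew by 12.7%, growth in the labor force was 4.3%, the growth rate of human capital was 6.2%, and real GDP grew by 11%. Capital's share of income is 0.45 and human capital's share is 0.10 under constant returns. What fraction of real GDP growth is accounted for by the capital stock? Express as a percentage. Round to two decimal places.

The capital stock contributed 0.45 × 12.7 = 5.715 pp.
Share of growth = 5.715 / 11 × 100 = 51.9545%.

The capital stock accounted for 51.95% of growth.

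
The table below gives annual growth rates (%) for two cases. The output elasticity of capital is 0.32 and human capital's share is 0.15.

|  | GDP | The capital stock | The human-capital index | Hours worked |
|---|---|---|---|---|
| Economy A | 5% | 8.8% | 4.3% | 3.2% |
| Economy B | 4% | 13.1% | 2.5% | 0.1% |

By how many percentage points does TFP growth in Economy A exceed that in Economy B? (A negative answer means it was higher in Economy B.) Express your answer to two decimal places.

0.46 percentage points

Labor's share = 1 − 0.32 − 0.15 = 0.53.
Economy A: TFP = 5 − 2.816 − 0.645 − 1.696 = -0.157%.
Economy B: TFP = 4 − 4.192 − 0.375 − 0.053 = -0.62%.
Difference = -0.157 − (-0.62) = 0.463 pp.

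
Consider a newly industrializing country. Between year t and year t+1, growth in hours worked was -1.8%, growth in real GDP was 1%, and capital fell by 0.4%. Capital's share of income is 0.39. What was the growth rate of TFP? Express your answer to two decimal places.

Labor's share = 1 − 0.39 = 0.61.
Capital: 0.39 × (-0.4) = -0.156 pp.
Hours worked: 0.61 × (-1.8) = -1.098 pp.
TFP growth = 1 + 1.254 = 2.254%.

2.25%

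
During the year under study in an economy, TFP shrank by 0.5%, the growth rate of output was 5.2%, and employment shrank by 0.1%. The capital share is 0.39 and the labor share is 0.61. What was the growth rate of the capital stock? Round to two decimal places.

Labor's share = 1 − 0.39 = 0.61.
gY = gA + 0.61×(-0.1) + 0.39×g.
0.39×g = 5.2 + 0.5 + 0.061 = 5.761.
g = 5.761 / 0.39 = 14.7718%.

The capital stock growth was 14.77%.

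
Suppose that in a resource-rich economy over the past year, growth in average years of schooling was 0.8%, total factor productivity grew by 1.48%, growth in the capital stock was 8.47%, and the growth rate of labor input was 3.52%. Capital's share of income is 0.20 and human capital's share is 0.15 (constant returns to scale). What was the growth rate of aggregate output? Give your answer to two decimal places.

Aggregate output grew 5.58%.

Labor's share = 1 − 0.2 − 0.15 = 0.65.
The capital stock: 0.2 × 8.47 = 1.694 pp.
Average years of schooling: 0.15 × 0.8 = 0.12 pp.
Labor input: 0.65 × 3.52 = 2.288 pp.
Output growth = 1.48 + 4.102 = 5.582%.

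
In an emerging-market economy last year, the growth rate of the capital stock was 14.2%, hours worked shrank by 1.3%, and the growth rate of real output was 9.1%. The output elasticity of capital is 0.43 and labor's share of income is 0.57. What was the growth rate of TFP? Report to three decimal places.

Labor's share = 1 − 0.43 = 0.57.
The capital stock: 0.43 × 14.2 = 6.106 pp.
Hours worked: 0.57 × (-1.3) = -0.741 pp.
TFP growth = 9.1 − 5.365 = 3.735%.

3.735%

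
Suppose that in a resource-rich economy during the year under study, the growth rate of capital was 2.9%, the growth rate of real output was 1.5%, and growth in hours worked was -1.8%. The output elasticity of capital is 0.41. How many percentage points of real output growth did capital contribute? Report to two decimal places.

Contribution = share × growth = 0.41 × 2.9 = 1.189 pp.

1.19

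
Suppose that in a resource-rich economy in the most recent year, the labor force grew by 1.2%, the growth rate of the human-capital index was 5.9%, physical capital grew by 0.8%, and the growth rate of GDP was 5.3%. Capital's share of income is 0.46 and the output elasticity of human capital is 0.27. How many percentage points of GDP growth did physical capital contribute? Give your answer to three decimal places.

Contribution = share × growth = 0.46 × 0.8 = 0.368 pp.

0.368 percentage points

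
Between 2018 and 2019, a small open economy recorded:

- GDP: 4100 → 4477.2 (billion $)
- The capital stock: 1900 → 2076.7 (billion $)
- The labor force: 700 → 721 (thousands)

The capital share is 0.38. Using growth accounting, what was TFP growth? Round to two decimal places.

GDP growth = (4477.2 − 4100) / 4100 = 9.2%.
The capital stock growth = (2076.7 − 1900) / 1900 = 9.3%.
The labor force growth = (721 − 700) / 700 = 3%.
Labor's share = 1 − 0.38 = 0.62.
The capital stock: 0.38 × 9.3 = 3.534 pp.
The labor force: 0.62 × 3 = 1.86 pp.
TFP growth = 9.2 − 5.394 = 3.806%.

3.81%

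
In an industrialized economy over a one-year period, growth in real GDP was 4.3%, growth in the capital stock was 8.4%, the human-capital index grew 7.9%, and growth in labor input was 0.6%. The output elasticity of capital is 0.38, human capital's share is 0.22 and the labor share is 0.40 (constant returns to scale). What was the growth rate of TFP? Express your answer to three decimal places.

-0.870%

Labor's share = 1 − 0.38 − 0.22 = 0.4.
The capital stock: 0.38 × 8.4 = 3.192 pp.
The human-capital index: 0.22 × 7.9 = 1.738 pp.
Labor input: 0.4 × 0.6 = 0.24 pp.
TFP growth = 4.3 − 5.17 = -0.87%.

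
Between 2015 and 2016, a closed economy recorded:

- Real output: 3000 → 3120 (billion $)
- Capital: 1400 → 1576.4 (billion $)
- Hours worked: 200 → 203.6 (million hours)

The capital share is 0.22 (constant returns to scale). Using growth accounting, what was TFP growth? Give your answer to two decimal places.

-0.18%

Real output growth = (3120 − 3000) / 3000 = 4%.
Capital growth = (1576.4 − 1400) / 1400 = 12.6%.
Hours worked growth = (203.6 − 200) / 200 = 1.8%.
Labor's share = 1 − 0.22 = 0.78.
Capital: 0.22 × 12.6 = 2.772 pp.
Hours worked: 0.78 × 1.8 = 1.404 pp.
TFP growth = 4 − 4.176 = -0.176%.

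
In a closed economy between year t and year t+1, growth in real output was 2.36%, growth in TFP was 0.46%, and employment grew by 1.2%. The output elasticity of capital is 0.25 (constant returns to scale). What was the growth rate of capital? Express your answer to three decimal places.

Labor's share = 1 − 0.25 = 0.75.
gY = gA + 0.75×1.2 + 0.25×g.
0.25×g = 2.36 − 0.46 − 0.9 = 1.
g = 1 / 0.25 = 4%.

4.000%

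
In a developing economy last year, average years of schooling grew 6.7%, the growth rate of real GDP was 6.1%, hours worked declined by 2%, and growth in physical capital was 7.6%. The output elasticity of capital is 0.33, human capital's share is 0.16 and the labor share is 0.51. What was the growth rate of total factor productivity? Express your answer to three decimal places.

Total factor productivity growth was 3.540%.

Labor's share = 1 − 0.33 − 0.16 = 0.51.
Physical capital: 0.33 × 7.6 = 2.508 pp.
Average years of schooling: 0.16 × 6.7 = 1.072 pp.
Hours worked: 0.51 × (-2) = -1.02 pp.
TFP growth = 6.1 − 2.56 = 3.54%.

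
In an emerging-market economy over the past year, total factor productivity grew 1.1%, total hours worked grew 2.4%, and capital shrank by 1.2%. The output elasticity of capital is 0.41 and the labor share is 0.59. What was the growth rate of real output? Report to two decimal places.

Labor's share = 1 − 0.41 = 0.59.
Capital: 0.41 × (-1.2) = -0.492 pp.
Total hours worked: 0.59 × 2.4 = 1.416 pp.
Output growth = 1.1 + 0.924 = 2.024%.

2.02%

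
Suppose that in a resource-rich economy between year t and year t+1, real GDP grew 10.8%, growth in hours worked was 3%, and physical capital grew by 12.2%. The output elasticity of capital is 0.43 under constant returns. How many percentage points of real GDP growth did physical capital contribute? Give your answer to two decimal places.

Contribution = share × growth = 0.43 × 12.2 = 5.246 pp.

5.25 percentage points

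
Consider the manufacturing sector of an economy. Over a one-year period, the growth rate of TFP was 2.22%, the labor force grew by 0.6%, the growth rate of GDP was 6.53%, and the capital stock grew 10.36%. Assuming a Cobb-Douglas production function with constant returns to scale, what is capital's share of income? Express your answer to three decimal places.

Capital's share of income is 0.380.

gY = gA + α·gK + (1−α)·gL, so gY − gA − gL = α(gK − gL).
6.53 − 2.22 − 0.6 = α × (10.36 − 0.6).
3.71 = 9.76 α, so α = 0.38012.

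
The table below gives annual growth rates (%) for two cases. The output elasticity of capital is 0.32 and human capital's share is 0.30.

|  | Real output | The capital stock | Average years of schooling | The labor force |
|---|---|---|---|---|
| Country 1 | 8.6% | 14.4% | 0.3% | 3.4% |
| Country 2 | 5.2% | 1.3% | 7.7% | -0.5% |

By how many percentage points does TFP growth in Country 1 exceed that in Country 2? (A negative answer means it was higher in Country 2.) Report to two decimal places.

-0.05 percentage points

Labor's share = 1 − 0.32 − 0.3 = 0.38.
Country 1: TFP = 8.6 − 4.608 − 0.09 − 1.292 = 2.61%.
Country 2: TFP = 5.2 − 0.416 − 2.31 + 0.19 = 2.664%.
Difference = 2.61 − (2.664) = -0.054 pp.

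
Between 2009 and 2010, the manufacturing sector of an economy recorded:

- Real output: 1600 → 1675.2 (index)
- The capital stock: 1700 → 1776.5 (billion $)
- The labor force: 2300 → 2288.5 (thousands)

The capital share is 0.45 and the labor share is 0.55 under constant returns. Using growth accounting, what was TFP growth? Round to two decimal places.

2.95%

Real output growth = (1675.2 − 1600) / 1600 = 4.7%.
The capital stock growth = (1776.5 − 1700) / 1700 = 4.5%.
The labor force growth = (2288.5 − 2300) / 2300 = -0.5%.
Labor's share = 1 − 0.45 = 0.55.
The capital stock: 0.45 × 4.5 = 2.025 pp.
The labor force: 0.55 × (-0.5) = -0.275 pp.
TFP growth = 4.7 − 1.75 = 2.95%.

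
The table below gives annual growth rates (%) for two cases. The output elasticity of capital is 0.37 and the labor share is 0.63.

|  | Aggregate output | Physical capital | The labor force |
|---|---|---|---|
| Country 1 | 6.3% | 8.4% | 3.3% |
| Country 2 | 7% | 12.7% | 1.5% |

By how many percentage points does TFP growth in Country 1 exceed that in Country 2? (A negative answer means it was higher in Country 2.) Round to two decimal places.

Labor's share = 1 − 0.37 = 0.63.
Country 1: TFP = 6.3 − 3.108 − 2.079 = 1.113%.
Country 2: TFP = 7 − 4.699 − 0.945 = 1.356%.
Difference = 1.113 − (1.356) = -0.243 pp.

-0.24 percentage points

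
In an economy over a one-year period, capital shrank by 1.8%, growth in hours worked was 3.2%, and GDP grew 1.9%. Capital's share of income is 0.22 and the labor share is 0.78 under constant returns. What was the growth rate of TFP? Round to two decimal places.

-0.20%

Labor's share = 1 − 0.22 = 0.78.
Capital: 0.22 × (-1.8) = -0.396 pp.
Hours worked: 0.78 × 3.2 = 2.496 pp.
TFP growth = 1.9 − 2.1 = -0.2%.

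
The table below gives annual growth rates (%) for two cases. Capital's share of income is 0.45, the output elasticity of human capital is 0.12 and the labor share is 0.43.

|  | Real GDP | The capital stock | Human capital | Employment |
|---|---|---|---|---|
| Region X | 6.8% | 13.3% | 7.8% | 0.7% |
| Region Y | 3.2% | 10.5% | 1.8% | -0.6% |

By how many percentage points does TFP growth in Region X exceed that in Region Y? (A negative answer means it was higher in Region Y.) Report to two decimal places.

1.06 percentage points

Labor's share = 1 − 0.45 − 0.12 = 0.43.
Region X: TFP = 6.8 − 5.985 − 0.936 − 0.301 = -0.422%.
Region Y: TFP = 3.2 − 4.725 − 0.216 + 0.258 = -1.483%.
Difference = -0.422 − (-1.483) = 1.061 pp.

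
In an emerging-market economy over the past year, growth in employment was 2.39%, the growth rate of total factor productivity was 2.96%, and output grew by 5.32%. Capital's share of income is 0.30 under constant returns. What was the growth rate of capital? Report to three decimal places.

Labor's share = 1 − 0.3 = 0.7.
gY = gA + 0.7×2.39 + 0.3×g.
0.3×g = 5.32 − 2.96 − 1.673 = 0.687.
g = 0.687 / 0.3 = 2.29%.

2.290%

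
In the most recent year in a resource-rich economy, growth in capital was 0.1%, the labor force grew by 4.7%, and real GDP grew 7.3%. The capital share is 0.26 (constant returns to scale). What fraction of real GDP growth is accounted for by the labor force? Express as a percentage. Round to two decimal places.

Labor's share = 1 − 0.26 = 0.74.
The labor force contributed 0.74 × 4.7 = 3.478 pp.
Share of growth = 3.478 / 7.3 × 100 = 47.6438%.

The labor force accounted for 47.64% of growth.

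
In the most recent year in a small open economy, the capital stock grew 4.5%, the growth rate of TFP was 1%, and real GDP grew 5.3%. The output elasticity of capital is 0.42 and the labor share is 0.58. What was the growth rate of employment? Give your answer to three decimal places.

4.155%

Labor's share = 1 − 0.42 = 0.58.
gY = gA + 0.42×4.5 + 0.58×g.
0.58×g = 5.3 − 1 − 1.89 = 2.41.
g = 2.41 / 0.58 = 4.15517%.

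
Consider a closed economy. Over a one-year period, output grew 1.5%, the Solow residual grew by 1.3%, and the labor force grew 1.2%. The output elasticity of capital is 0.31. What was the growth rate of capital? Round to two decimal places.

Labor's share = 1 − 0.31 = 0.69.
gY = gA + 0.69×1.2 + 0.31×g.
0.31×g = 1.5 − 1.3 − 0.828 = -0.628.
g = -0.628 / 0.31 = -2.0258%.

-2.03%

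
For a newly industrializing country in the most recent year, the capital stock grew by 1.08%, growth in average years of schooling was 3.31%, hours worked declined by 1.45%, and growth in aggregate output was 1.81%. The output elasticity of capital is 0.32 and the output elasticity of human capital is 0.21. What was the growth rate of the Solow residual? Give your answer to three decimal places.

1.451%

Labor's share = 1 − 0.32 − 0.21 = 0.47.
The capital stock: 0.32 × 1.08 = 0.3456 pp.
Average years of schooling: 0.21 × 3.31 = 0.6951 pp.
Hours worked: 0.47 × (-1.45) = -0.6815 pp.
TFP growth = 1.81 − 0.3592 = 1.4508%.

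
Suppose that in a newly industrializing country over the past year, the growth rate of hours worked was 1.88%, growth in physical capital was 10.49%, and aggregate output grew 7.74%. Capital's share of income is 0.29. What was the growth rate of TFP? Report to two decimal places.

Labor's share = 1 − 0.29 = 0.71.
Physical capital: 0.29 × 10.49 = 3.0421 pp.
Hours worked: 0.71 × 1.88 = 1.3348 pp.
TFP growth = 7.74 − 4.3769 = 3.3631%.

TFP grew 3.36%.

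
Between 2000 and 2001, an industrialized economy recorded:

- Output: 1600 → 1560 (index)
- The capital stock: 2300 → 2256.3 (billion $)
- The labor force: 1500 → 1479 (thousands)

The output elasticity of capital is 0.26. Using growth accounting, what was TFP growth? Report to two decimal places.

-0.97%

Output growth = (1560 − 1600) / 1600 = -2.5%.
The capital stock growth = (2256.3 − 2300) / 2300 = -1.9%.
The labor force growth = (1479 − 1500) / 1500 = -1.4%.
Labor's share = 1 − 0.26 = 0.74.
The capital stock: 0.26 × (-1.9) = -0.494 pp.
The labor force: 0.74 × (-1.4) = -1.036 pp.
TFP growth = -2.5 + 1.53 = -0.97%.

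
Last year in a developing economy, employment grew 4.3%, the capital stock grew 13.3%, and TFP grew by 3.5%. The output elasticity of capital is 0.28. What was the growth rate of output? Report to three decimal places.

Output growth was 10.320%.

Labor's share = 1 − 0.28 = 0.72.
The capital stock: 0.28 × 13.3 = 3.724 pp.
Employment: 0.72 × 4.3 = 3.096 pp.
Output growth = 3.5 + 6.82 = 10.32%.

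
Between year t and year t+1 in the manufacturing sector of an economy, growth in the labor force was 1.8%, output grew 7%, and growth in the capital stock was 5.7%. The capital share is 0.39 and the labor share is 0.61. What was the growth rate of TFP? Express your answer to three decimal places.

3.679%

Labor's share = 1 − 0.39 = 0.61.
The capital stock: 0.39 × 5.7 = 2.223 pp.
The labor force: 0.61 × 1.8 = 1.098 pp.
TFP growth = 7 − 3.321 = 3.679%.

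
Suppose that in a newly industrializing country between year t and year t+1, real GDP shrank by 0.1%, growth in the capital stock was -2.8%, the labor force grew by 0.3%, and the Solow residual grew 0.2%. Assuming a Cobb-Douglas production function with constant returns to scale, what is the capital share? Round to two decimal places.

0.19

gY = gA + α·gK + (1−α)·gL, so gY − gA − gL = α(gK − gL).
-0.1 − 0.2 − 0.3 = α × (-2.8 − 0.3).
-0.6 = -3.1 α, so α = 0.1935.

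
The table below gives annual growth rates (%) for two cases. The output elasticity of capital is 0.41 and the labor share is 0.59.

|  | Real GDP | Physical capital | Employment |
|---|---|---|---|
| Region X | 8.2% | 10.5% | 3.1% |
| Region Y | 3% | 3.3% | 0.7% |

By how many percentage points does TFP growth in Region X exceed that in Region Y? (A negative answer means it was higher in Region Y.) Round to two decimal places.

0.83 percentage points

Labor's share = 1 − 0.41 = 0.59.
Region X: TFP = 8.2 − 4.305 − 1.829 = 2.066%.
Region Y: TFP = 3 − 1.353 − 0.413 = 1.234%.
Difference = 2.066 − (1.234) = 0.832 pp.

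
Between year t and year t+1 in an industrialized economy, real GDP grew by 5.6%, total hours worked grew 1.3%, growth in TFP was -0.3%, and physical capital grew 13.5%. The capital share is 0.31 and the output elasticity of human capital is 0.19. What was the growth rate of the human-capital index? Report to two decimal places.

5.61%

Labor's share = 1 − 0.31 − 0.19 = 0.5.
gY = gA + 0.31×13.5 + 0.5×1.3 + 0.19×g.
0.19×g = 5.6 + 0.3 − 4.835 = 1.065.
g = 1.065 / 0.19 = 5.6053%.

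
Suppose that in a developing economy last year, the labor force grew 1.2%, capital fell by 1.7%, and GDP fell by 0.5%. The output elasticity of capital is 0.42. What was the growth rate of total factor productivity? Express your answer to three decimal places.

Labor's share = 1 − 0.42 = 0.58.
Capital: 0.42 × (-1.7) = -0.714 pp.
The labor force: 0.58 × 1.2 = 0.696 pp.
TFP growth = -0.5 + 0.018 = -0.482%.

-0.482%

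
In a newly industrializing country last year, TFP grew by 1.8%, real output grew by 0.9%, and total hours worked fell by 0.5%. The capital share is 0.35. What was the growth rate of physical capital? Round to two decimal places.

-1.64%

Labor's share = 1 − 0.35 = 0.65.
gY = gA + 0.65×(-0.5) + 0.35×g.
0.35×g = 0.9 − 1.8 + 0.325 = -0.575.
g = -0.575 / 0.35 = -1.6429%.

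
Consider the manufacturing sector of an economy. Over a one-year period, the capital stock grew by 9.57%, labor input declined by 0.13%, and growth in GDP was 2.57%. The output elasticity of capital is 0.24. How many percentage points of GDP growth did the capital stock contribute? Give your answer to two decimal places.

2.30

Contribution = share × growth = 0.24 × 9.57 = 2.2968 pp.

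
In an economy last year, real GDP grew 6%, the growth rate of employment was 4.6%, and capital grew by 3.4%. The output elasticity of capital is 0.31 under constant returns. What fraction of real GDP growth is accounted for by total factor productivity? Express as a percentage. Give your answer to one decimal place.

29.5%

Labor's share = 1 − 0.31 = 0.69.
Capital: 0.31 × 3.4 = 1.054 pp.
Employment: 0.69 × 4.6 = 3.174 pp.
TFP growth = 6 − 4.228 = 1.772%.
TFP share of growth = 1.772 / 6 × 100 = 29.533%.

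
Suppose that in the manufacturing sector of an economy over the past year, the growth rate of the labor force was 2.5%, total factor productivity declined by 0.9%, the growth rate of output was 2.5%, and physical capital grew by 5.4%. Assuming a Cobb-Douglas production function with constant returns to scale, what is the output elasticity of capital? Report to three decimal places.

gY = gA + α·gK + (1−α)·gL, so gY − gA − gL = α(gK − gL).
2.5 + 0.9 − 2.5 = α × (5.4 − 2.5).
0.9 = 2.9 α, so α = 0.31034.

0.310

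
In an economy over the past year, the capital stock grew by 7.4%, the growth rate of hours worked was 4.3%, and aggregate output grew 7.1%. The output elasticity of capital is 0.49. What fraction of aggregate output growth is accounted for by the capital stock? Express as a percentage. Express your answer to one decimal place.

The capital stock accounted for 51.1% of growth.

The capital stock contributed 0.49 × 7.4 = 3.626 pp.
Share of growth = 3.626 / 7.1 × 100 = 51.07%.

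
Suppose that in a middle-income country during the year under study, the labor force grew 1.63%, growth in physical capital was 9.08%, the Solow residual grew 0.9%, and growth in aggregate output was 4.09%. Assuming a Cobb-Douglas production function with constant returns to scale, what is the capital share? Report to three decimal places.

0.209

gY = gA + α·gK + (1−α)·gL, so gY − gA − gL = α(gK − gL).
4.09 − 0.9 − 1.63 = α × (9.08 − 1.63).
1.56 = 7.45 α, so α = 0.2094.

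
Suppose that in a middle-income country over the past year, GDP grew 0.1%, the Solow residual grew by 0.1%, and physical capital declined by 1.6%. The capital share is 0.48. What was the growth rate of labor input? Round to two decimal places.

Labor's share = 1 − 0.48 = 0.52.
gY = gA + 0.48×(-1.6) + 0.52×g.
0.52×g = 0.1 − 0.1 + 0.768 = 0.768.
g = 0.768 / 0.52 = 1.4769%.

1.48%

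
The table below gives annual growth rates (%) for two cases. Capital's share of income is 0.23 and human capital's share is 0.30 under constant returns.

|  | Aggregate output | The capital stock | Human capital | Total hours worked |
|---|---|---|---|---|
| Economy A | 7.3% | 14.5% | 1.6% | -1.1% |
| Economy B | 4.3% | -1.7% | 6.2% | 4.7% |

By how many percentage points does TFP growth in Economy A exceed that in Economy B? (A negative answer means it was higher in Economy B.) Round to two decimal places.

3.38 percentage points

Labor's share = 1 − 0.23 − 0.3 = 0.47.
Economy A: TFP = 7.3 − 3.335 − 0.48 + 0.517 = 4.002%.
Economy B: TFP = 4.3 + 0.391 − 1.86 − 2.209 = 0.622%.
Difference = 4.002 − (0.622) = 3.38 pp.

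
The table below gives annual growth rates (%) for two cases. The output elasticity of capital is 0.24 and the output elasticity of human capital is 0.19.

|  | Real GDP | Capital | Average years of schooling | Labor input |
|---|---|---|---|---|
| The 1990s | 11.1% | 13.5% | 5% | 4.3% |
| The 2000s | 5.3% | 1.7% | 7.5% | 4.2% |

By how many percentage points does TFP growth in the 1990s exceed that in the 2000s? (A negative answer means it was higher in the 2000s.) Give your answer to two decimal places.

3.39 percentage points

Labor's share = 1 − 0.24 − 0.19 = 0.57.
The 1990s: TFP = 11.1 − 3.24 − 0.95 − 2.451 = 4.459%.
The 2000s: TFP = 5.3 − 0.408 − 1.425 − 2.394 = 1.073%.
Difference = 4.459 − (1.073) = 3.386 pp.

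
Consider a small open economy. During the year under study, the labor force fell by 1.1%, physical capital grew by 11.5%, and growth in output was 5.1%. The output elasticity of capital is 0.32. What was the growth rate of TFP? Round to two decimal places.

TFP growth was 2.17%.

Labor's share = 1 − 0.32 = 0.68.
Physical capital: 0.32 × 11.5 = 3.68 pp.
The labor force: 0.68 × (-1.1) = -0.748 pp.
TFP growth = 5.1 − 2.932 = 2.168%.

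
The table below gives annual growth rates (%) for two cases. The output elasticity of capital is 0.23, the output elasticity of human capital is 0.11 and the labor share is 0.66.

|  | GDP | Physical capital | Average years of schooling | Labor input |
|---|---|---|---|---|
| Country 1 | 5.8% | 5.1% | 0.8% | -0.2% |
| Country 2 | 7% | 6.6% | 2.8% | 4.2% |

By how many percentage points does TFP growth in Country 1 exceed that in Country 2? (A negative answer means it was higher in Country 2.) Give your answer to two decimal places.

Labor's share = 1 − 0.23 − 0.11 = 0.66.
Country 1: TFP = 5.8 − 1.173 − 0.088 + 0.132 = 4.671%.
Country 2: TFP = 7 − 1.518 − 0.308 − 2.772 = 2.402%.
Difference = 4.671 − (2.402) = 2.269 pp.

2.27 percentage points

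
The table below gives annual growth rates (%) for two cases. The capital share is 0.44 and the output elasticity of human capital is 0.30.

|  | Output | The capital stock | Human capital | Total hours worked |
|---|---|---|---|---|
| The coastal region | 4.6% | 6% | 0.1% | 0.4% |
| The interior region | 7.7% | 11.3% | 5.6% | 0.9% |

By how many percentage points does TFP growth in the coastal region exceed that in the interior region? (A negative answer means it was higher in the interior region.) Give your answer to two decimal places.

Labor's share = 1 − 0.44 − 0.3 = 0.26.
The coastal region: TFP = 4.6 − 2.64 − 0.03 − 0.104 = 1.826%.
The interior region: TFP = 7.7 − 4.972 − 1.68 − 0.234 = 0.814%.
Difference = 1.826 − (0.814) = 1.012 pp.

1.01 percentage points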